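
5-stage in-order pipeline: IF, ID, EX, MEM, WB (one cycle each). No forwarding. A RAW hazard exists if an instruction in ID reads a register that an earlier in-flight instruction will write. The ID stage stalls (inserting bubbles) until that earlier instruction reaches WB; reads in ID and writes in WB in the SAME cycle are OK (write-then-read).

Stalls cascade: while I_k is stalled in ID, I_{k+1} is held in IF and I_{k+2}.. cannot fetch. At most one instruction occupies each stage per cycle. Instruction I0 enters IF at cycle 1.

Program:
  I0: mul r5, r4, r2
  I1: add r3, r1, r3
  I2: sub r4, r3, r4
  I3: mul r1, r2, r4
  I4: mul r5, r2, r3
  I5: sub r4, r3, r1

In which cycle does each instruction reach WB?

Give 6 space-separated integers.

Answer: 5 6 9 12 13 15

Derivation:
I0 mul r5 <- r4,r2: IF@1 ID@2 stall=0 (-) EX@3 MEM@4 WB@5
I1 add r3 <- r1,r3: IF@2 ID@3 stall=0 (-) EX@4 MEM@5 WB@6
I2 sub r4 <- r3,r4: IF@3 ID@4 stall=2 (RAW on I1.r3 (WB@6)) EX@7 MEM@8 WB@9
I3 mul r1 <- r2,r4: IF@4 ID@7 stall=2 (RAW on I2.r4 (WB@9)) EX@10 MEM@11 WB@12
I4 mul r5 <- r2,r3: IF@7 ID@10 stall=0 (-) EX@11 MEM@12 WB@13
I5 sub r4 <- r3,r1: IF@10 ID@11 stall=1 (RAW on I3.r1 (WB@12)) EX@13 MEM@14 WB@15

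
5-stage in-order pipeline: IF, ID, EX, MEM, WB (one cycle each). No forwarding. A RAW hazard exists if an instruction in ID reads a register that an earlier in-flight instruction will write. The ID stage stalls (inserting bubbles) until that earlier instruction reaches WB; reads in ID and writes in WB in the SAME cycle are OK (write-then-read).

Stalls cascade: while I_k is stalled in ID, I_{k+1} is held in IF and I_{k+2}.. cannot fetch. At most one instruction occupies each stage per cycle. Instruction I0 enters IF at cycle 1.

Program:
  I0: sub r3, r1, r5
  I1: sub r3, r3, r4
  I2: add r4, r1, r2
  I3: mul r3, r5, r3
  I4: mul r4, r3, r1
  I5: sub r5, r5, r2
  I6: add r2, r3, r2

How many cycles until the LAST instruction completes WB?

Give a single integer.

I0 sub r3 <- r1,r5: IF@1 ID@2 stall=0 (-) EX@3 MEM@4 WB@5
I1 sub r3 <- r3,r4: IF@2 ID@3 stall=2 (RAW on I0.r3 (WB@5)) EX@6 MEM@7 WB@8
I2 add r4 <- r1,r2: IF@3 ID@6 stall=0 (-) EX@7 MEM@8 WB@9
I3 mul r3 <- r5,r3: IF@6 ID@7 stall=1 (RAW on I1.r3 (WB@8)) EX@9 MEM@10 WB@11
I4 mul r4 <- r3,r1: IF@7 ID@9 stall=2 (RAW on I3.r3 (WB@11)) EX@12 MEM@13 WB@14
I5 sub r5 <- r5,r2: IF@9 ID@12 stall=0 (-) EX@13 MEM@14 WB@15
I6 add r2 <- r3,r2: IF@12 ID@13 stall=0 (-) EX@14 MEM@15 WB@16

Answer: 16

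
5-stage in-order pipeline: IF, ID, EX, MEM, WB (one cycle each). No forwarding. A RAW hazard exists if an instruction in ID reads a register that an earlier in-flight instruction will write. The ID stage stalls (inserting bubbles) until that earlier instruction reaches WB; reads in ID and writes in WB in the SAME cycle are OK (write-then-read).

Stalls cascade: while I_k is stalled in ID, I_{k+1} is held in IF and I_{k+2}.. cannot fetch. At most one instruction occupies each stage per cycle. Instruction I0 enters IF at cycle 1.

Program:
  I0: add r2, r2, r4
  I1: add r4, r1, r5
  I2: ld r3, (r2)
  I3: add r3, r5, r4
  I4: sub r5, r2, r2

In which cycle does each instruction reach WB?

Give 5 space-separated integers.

Answer: 5 6 8 9 10

Derivation:
I0 add r2 <- r2,r4: IF@1 ID@2 stall=0 (-) EX@3 MEM@4 WB@5
I1 add r4 <- r1,r5: IF@2 ID@3 stall=0 (-) EX@4 MEM@5 WB@6
I2 ld r3 <- r2: IF@3 ID@4 stall=1 (RAW on I0.r2 (WB@5)) EX@6 MEM@7 WB@8
I3 add r3 <- r5,r4: IF@4 ID@6 stall=0 (-) EX@7 MEM@8 WB@9
I4 sub r5 <- r2,r2: IF@6 ID@7 stall=0 (-) EX@8 MEM@9 WB@10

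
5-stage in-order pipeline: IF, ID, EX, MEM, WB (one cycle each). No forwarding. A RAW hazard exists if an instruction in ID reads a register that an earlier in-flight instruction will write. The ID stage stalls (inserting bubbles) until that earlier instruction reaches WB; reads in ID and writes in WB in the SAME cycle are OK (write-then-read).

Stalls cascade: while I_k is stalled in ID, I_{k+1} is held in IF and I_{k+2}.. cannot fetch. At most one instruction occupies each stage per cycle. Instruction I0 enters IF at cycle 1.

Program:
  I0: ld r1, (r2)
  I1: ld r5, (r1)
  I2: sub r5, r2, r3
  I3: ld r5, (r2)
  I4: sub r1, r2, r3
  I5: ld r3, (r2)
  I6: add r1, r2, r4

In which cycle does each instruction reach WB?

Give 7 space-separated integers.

Answer: 5 8 9 10 11 12 13

Derivation:
I0 ld r1 <- r2: IF@1 ID@2 stall=0 (-) EX@3 MEM@4 WB@5
I1 ld r5 <- r1: IF@2 ID@3 stall=2 (RAW on I0.r1 (WB@5)) EX@6 MEM@7 WB@8
I2 sub r5 <- r2,r3: IF@3 ID@6 stall=0 (-) EX@7 MEM@8 WB@9
I3 ld r5 <- r2: IF@6 ID@7 stall=0 (-) EX@8 MEM@9 WB@10
I4 sub r1 <- r2,r3: IF@7 ID@8 stall=0 (-) EX@9 MEM@10 WB@11
I5 ld r3 <- r2: IF@8 ID@9 stall=0 (-) EX@10 MEM@11 WB@12
I6 add r1 <- r2,r4: IF@9 ID@10 stall=0 (-) EX@11 MEM@12 WB@13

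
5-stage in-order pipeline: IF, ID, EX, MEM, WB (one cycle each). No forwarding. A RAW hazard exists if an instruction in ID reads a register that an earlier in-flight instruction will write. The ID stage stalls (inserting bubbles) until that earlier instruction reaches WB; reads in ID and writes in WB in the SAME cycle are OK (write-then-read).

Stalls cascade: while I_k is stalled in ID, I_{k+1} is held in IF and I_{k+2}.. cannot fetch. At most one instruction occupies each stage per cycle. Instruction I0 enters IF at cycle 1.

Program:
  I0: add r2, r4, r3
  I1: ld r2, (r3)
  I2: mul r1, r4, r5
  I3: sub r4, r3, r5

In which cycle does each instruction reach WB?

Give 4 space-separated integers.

I0 add r2 <- r4,r3: IF@1 ID@2 stall=0 (-) EX@3 MEM@4 WB@5
I1 ld r2 <- r3: IF@2 ID@3 stall=0 (-) EX@4 MEM@5 WB@6
I2 mul r1 <- r4,r5: IF@3 ID@4 stall=0 (-) EX@5 MEM@6 WB@7
I3 sub r4 <- r3,r5: IF@4 ID@5 stall=0 (-) EX@6 MEM@7 WB@8

Answer: 5 6 7 8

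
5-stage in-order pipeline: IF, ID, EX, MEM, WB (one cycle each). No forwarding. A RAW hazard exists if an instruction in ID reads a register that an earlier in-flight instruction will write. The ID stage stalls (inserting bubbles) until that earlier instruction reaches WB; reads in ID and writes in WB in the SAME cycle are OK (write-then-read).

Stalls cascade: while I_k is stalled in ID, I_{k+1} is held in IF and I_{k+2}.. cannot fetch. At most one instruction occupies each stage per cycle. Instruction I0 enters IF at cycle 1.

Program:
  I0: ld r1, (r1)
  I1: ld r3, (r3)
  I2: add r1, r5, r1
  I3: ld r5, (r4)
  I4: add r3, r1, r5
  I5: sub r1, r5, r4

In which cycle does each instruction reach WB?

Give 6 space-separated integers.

I0 ld r1 <- r1: IF@1 ID@2 stall=0 (-) EX@3 MEM@4 WB@5
I1 ld r3 <- r3: IF@2 ID@3 stall=0 (-) EX@4 MEM@5 WB@6
I2 add r1 <- r5,r1: IF@3 ID@4 stall=1 (RAW on I0.r1 (WB@5)) EX@6 MEM@7 WB@8
I3 ld r5 <- r4: IF@4 ID@6 stall=0 (-) EX@7 MEM@8 WB@9
I4 add r3 <- r1,r5: IF@6 ID@7 stall=2 (RAW on I3.r5 (WB@9)) EX@10 MEM@11 WB@12
I5 sub r1 <- r5,r4: IF@7 ID@10 stall=0 (-) EX@11 MEM@12 WB@13

Answer: 5 6 8 9 12 13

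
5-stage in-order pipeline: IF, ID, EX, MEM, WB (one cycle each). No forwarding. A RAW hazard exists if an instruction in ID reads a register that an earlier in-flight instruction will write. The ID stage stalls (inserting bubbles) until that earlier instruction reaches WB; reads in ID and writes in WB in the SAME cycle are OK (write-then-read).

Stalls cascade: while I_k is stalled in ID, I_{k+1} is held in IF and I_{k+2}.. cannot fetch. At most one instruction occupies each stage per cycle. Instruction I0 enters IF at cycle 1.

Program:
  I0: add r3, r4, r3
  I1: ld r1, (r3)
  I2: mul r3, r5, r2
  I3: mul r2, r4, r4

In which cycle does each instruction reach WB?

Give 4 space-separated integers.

I0 add r3 <- r4,r3: IF@1 ID@2 stall=0 (-) EX@3 MEM@4 WB@5
I1 ld r1 <- r3: IF@2 ID@3 stall=2 (RAW on I0.r3 (WB@5)) EX@6 MEM@7 WB@8
I2 mul r3 <- r5,r2: IF@3 ID@6 stall=0 (-) EX@7 MEM@8 WB@9
I3 mul r2 <- r4,r4: IF@6 ID@7 stall=0 (-) EX@8 MEM@9 WB@10

Answer: 5 8 9 10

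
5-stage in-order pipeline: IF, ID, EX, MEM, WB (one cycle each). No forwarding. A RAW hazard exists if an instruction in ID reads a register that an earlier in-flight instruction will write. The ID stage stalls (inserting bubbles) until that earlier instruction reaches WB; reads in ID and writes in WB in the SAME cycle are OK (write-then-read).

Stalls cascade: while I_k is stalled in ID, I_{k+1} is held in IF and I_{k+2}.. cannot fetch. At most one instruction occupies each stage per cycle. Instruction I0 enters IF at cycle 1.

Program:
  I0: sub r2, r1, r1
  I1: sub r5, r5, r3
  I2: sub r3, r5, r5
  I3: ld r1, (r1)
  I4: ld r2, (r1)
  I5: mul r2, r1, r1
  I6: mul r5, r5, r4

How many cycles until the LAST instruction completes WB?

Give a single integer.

I0 sub r2 <- r1,r1: IF@1 ID@2 stall=0 (-) EX@3 MEM@4 WB@5
I1 sub r5 <- r5,r3: IF@2 ID@3 stall=0 (-) EX@4 MEM@5 WB@6
I2 sub r3 <- r5,r5: IF@3 ID@4 stall=2 (RAW on I1.r5 (WB@6)) EX@7 MEM@8 WB@9
I3 ld r1 <- r1: IF@4 ID@7 stall=0 (-) EX@8 MEM@9 WB@10
I4 ld r2 <- r1: IF@7 ID@8 stall=2 (RAW on I3.r1 (WB@10)) EX@11 MEM@12 WB@13
I5 mul r2 <- r1,r1: IF@8 ID@11 stall=0 (-) EX@12 MEM@13 WB@14
I6 mul r5 <- r5,r4: IF@11 ID@12 stall=0 (-) EX@13 MEM@14 WB@15

Answer: 15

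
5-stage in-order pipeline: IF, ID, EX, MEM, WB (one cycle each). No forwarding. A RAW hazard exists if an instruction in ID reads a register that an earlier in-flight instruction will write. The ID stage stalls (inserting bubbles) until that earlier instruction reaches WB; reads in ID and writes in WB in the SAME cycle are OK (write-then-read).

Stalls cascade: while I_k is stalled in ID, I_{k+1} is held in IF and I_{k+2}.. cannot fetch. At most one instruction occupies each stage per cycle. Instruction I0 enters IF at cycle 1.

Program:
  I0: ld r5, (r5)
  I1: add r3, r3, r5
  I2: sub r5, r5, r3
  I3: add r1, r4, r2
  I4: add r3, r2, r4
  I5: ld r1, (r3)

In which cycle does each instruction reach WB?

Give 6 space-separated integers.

I0 ld r5 <- r5: IF@1 ID@2 stall=0 (-) EX@3 MEM@4 WB@5
I1 add r3 <- r3,r5: IF@2 ID@3 stall=2 (RAW on I0.r5 (WB@5)) EX@6 MEM@7 WB@8
I2 sub r5 <- r5,r3: IF@3 ID@6 stall=2 (RAW on I1.r3 (WB@8)) EX@9 MEM@10 WB@11
I3 add r1 <- r4,r2: IF@6 ID@9 stall=0 (-) EX@10 MEM@11 WB@12
I4 add r3 <- r2,r4: IF@9 ID@10 stall=0 (-) EX@11 MEM@12 WB@13
I5 ld r1 <- r3: IF@10 ID@11 stall=2 (RAW on I4.r3 (WB@13)) EX@14 MEM@15 WB@16

Answer: 5 8 11 12 13 16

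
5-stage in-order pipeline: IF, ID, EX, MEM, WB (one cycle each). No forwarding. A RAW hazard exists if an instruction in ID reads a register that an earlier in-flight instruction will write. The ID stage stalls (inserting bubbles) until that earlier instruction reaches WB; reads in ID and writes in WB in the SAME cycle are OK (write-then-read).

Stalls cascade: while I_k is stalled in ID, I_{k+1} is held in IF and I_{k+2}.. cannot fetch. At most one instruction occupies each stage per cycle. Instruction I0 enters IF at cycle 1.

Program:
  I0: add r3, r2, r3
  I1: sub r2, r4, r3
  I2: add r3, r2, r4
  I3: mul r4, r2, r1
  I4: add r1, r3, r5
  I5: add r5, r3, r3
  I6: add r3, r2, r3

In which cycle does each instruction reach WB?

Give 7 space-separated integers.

Answer: 5 8 11 12 14 15 16

Derivation:
I0 add r3 <- r2,r3: IF@1 ID@2 stall=0 (-) EX@3 MEM@4 WB@5
I1 sub r2 <- r4,r3: IF@2 ID@3 stall=2 (RAW on I0.r3 (WB@5)) EX@6 MEM@7 WB@8
I2 add r3 <- r2,r4: IF@3 ID@6 stall=2 (RAW on I1.r2 (WB@8)) EX@9 MEM@10 WB@11
I3 mul r4 <- r2,r1: IF@6 ID@9 stall=0 (-) EX@10 MEM@11 WB@12
I4 add r1 <- r3,r5: IF@9 ID@10 stall=1 (RAW on I2.r3 (WB@11)) EX@12 MEM@13 WB@14
I5 add r5 <- r3,r3: IF@10 ID@12 stall=0 (-) EX@13 MEM@14 WB@15
I6 add r3 <- r2,r3: IF@12 ID@13 stall=0 (-) EX@14 MEM@15 WB@16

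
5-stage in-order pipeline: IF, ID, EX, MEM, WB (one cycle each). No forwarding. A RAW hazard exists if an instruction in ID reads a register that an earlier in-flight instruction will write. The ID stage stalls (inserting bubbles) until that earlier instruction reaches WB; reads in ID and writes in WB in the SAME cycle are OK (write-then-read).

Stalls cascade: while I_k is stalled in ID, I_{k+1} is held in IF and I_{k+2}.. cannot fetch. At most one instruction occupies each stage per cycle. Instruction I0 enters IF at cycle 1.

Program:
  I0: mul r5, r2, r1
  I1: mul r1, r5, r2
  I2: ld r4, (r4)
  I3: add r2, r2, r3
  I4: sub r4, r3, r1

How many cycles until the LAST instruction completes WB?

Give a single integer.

I0 mul r5 <- r2,r1: IF@1 ID@2 stall=0 (-) EX@3 MEM@4 WB@5
I1 mul r1 <- r5,r2: IF@2 ID@3 stall=2 (RAW on I0.r5 (WB@5)) EX@6 MEM@7 WB@8
I2 ld r4 <- r4: IF@3 ID@6 stall=0 (-) EX@7 MEM@8 WB@9
I3 add r2 <- r2,r3: IF@6 ID@7 stall=0 (-) EX@8 MEM@9 WB@10
I4 sub r4 <- r3,r1: IF@7 ID@8 stall=0 (-) EX@9 MEM@10 WB@11

Answer: 11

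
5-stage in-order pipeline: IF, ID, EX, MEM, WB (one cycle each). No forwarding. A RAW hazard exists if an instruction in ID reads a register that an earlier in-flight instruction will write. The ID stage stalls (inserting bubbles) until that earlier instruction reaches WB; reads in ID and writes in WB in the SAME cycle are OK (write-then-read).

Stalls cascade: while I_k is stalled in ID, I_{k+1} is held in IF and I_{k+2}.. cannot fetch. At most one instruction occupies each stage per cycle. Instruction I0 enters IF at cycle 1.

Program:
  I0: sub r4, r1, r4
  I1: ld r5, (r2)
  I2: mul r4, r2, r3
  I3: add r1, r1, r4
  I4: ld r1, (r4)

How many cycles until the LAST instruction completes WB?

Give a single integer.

I0 sub r4 <- r1,r4: IF@1 ID@2 stall=0 (-) EX@3 MEM@4 WB@5
I1 ld r5 <- r2: IF@2 ID@3 stall=0 (-) EX@4 MEM@5 WB@6
I2 mul r4 <- r2,r3: IF@3 ID@4 stall=0 (-) EX@5 MEM@6 WB@7
I3 add r1 <- r1,r4: IF@4 ID@5 stall=2 (RAW on I2.r4 (WB@7)) EX@8 MEM@9 WB@10
I4 ld r1 <- r4: IF@5 ID@8 stall=0 (-) EX@9 MEM@10 WB@11

Answer: 11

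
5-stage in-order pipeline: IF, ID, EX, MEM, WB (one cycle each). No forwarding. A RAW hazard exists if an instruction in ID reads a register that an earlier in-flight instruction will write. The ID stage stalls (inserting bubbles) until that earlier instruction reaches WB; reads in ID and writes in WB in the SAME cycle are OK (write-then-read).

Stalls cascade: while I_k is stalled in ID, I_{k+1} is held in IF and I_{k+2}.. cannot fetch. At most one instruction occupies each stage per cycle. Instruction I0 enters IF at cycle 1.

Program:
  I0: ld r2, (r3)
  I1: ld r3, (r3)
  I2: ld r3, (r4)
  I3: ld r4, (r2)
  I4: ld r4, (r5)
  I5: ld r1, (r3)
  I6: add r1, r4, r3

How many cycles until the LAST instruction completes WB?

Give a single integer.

I0 ld r2 <- r3: IF@1 ID@2 stall=0 (-) EX@3 MEM@4 WB@5
I1 ld r3 <- r3: IF@2 ID@3 stall=0 (-) EX@4 MEM@5 WB@6
I2 ld r3 <- r4: IF@3 ID@4 stall=0 (-) EX@5 MEM@6 WB@7
I3 ld r4 <- r2: IF@4 ID@5 stall=0 (-) EX@6 MEM@7 WB@8
I4 ld r4 <- r5: IF@5 ID@6 stall=0 (-) EX@7 MEM@8 WB@9
I5 ld r1 <- r3: IF@6 ID@7 stall=0 (-) EX@8 MEM@9 WB@10
I6 add r1 <- r4,r3: IF@7 ID@8 stall=1 (RAW on I4.r4 (WB@9)) EX@10 MEM@11 WB@12

Answer: 12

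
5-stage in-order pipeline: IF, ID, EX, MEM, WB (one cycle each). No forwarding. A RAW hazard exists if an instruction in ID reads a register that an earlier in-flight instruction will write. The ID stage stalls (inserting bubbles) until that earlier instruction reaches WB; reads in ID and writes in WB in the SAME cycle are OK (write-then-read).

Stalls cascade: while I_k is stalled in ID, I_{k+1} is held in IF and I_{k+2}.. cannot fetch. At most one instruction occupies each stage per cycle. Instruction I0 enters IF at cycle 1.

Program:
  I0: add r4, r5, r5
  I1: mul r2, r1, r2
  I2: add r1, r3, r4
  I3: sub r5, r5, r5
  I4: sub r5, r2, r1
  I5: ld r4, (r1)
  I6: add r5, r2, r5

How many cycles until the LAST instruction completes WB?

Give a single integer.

I0 add r4 <- r5,r5: IF@1 ID@2 stall=0 (-) EX@3 MEM@4 WB@5
I1 mul r2 <- r1,r2: IF@2 ID@3 stall=0 (-) EX@4 MEM@5 WB@6
I2 add r1 <- r3,r4: IF@3 ID@4 stall=1 (RAW on I0.r4 (WB@5)) EX@6 MEM@7 WB@8
I3 sub r5 <- r5,r5: IF@4 ID@6 stall=0 (-) EX@7 MEM@8 WB@9
I4 sub r5 <- r2,r1: IF@6 ID@7 stall=1 (RAW on I2.r1 (WB@8)) EX@9 MEM@10 WB@11
I5 ld r4 <- r1: IF@7 ID@9 stall=0 (-) EX@10 MEM@11 WB@12
I6 add r5 <- r2,r5: IF@9 ID@10 stall=1 (RAW on I4.r5 (WB@11)) EX@12 MEM@13 WB@14

Answer: 14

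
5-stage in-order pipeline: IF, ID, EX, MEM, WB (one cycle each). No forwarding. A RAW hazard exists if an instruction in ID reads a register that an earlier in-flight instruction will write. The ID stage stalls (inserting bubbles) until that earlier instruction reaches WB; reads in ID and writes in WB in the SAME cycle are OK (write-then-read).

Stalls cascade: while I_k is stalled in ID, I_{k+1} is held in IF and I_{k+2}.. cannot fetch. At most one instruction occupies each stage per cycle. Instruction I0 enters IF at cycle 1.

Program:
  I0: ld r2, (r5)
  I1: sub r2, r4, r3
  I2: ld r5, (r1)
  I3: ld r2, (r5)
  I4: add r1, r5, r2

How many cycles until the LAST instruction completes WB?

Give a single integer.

I0 ld r2 <- r5: IF@1 ID@2 stall=0 (-) EX@3 MEM@4 WB@5
I1 sub r2 <- r4,r3: IF@2 ID@3 stall=0 (-) EX@4 MEM@5 WB@6
I2 ld r5 <- r1: IF@3 ID@4 stall=0 (-) EX@5 MEM@6 WB@7
I3 ld r2 <- r5: IF@4 ID@5 stall=2 (RAW on I2.r5 (WB@7)) EX@8 MEM@9 WB@10
I4 add r1 <- r5,r2: IF@5 ID@8 stall=2 (RAW on I3.r2 (WB@10)) EX@11 MEM@12 WB@13

Answer: 13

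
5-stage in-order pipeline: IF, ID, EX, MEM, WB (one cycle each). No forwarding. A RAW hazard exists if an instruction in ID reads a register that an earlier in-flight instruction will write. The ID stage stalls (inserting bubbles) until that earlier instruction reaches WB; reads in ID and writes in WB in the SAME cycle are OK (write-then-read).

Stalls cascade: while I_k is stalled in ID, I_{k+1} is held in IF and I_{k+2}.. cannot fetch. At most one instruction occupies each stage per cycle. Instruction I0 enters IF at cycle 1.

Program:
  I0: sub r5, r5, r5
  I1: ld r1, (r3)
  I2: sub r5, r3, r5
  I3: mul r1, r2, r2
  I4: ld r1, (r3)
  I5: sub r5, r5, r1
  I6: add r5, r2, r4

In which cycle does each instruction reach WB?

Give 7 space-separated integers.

I0 sub r5 <- r5,r5: IF@1 ID@2 stall=0 (-) EX@3 MEM@4 WB@5
I1 ld r1 <- r3: IF@2 ID@3 stall=0 (-) EX@4 MEM@5 WB@6
I2 sub r5 <- r3,r5: IF@3 ID@4 stall=1 (RAW on I0.r5 (WB@5)) EX@6 MEM@7 WB@8
I3 mul r1 <- r2,r2: IF@4 ID@6 stall=0 (-) EX@7 MEM@8 WB@9
I4 ld r1 <- r3: IF@6 ID@7 stall=0 (-) EX@8 MEM@9 WB@10
I5 sub r5 <- r5,r1: IF@7 ID@8 stall=2 (RAW on I4.r1 (WB@10)) EX@11 MEM@12 WB@13
I6 add r5 <- r2,r4: IF@8 ID@11 stall=0 (-) EX@12 MEM@13 WB@14

Answer: 5 6 8 9 10 13 14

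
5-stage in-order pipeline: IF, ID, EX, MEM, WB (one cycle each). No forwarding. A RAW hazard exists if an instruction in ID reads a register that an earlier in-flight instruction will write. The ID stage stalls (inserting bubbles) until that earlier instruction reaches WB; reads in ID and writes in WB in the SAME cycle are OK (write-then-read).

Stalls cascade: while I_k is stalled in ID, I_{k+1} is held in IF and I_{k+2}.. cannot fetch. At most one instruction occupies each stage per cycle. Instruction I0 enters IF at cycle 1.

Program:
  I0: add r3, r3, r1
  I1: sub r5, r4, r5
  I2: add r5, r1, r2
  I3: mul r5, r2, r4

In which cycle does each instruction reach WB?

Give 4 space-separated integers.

I0 add r3 <- r3,r1: IF@1 ID@2 stall=0 (-) EX@3 MEM@4 WB@5
I1 sub r5 <- r4,r5: IF@2 ID@3 stall=0 (-) EX@4 MEM@5 WB@6
I2 add r5 <- r1,r2: IF@3 ID@4 stall=0 (-) EX@5 MEM@6 WB@7
I3 mul r5 <- r2,r4: IF@4 ID@5 stall=0 (-) EX@6 MEM@7 WB@8

Answer: 5 6 7 8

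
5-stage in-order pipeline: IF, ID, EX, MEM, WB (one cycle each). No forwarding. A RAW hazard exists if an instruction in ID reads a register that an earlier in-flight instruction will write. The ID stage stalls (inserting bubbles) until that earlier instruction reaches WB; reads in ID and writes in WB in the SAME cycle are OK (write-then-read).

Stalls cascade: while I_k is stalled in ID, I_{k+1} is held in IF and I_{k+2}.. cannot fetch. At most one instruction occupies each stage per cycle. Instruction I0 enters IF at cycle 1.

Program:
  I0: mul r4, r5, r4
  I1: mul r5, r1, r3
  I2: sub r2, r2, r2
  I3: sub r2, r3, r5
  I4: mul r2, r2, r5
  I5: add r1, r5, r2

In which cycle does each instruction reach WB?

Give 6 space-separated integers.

Answer: 5 6 7 9 12 15

Derivation:
I0 mul r4 <- r5,r4: IF@1 ID@2 stall=0 (-) EX@3 MEM@4 WB@5
I1 mul r5 <- r1,r3: IF@2 ID@3 stall=0 (-) EX@4 MEM@5 WB@6
I2 sub r2 <- r2,r2: IF@3 ID@4 stall=0 (-) EX@5 MEM@6 WB@7
I3 sub r2 <- r3,r5: IF@4 ID@5 stall=1 (RAW on I1.r5 (WB@6)) EX@7 MEM@8 WB@9
I4 mul r2 <- r2,r5: IF@5 ID@7 stall=2 (RAW on I3.r2 (WB@9)) EX@10 MEM@11 WB@12
I5 add r1 <- r5,r2: IF@7 ID@10 stall=2 (RAW on I4.r2 (WB@12)) EX@13 MEM@14 WB@15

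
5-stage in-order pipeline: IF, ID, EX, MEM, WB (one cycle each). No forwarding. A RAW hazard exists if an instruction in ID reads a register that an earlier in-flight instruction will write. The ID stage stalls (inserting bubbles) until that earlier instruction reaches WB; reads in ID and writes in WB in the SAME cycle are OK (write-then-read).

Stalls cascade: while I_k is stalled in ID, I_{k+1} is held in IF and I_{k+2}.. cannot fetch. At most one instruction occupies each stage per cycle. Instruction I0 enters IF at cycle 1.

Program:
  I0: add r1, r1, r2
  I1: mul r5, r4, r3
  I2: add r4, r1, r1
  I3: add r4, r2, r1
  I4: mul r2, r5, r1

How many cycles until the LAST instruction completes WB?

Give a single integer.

Answer: 10

Derivation:
I0 add r1 <- r1,r2: IF@1 ID@2 stall=0 (-) EX@3 MEM@4 WB@5
I1 mul r5 <- r4,r3: IF@2 ID@3 stall=0 (-) EX@4 MEM@5 WB@6
I2 add r4 <- r1,r1: IF@3 ID@4 stall=1 (RAW on I0.r1 (WB@5)) EX@6 MEM@7 WB@8
I3 add r4 <- r2,r1: IF@4 ID@6 stall=0 (-) EX@7 MEM@8 WB@9
I4 mul r2 <- r5,r1: IF@6 ID@7 stall=0 (-) EX@8 MEM@9 WB@10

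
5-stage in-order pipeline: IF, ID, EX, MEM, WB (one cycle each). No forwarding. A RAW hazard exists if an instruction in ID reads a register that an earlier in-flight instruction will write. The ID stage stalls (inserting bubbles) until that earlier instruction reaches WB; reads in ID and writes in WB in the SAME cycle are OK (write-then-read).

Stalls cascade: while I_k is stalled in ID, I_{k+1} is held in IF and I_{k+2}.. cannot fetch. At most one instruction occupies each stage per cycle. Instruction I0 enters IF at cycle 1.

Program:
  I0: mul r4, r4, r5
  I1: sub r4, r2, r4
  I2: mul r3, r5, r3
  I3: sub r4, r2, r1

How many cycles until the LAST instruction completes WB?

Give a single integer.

Answer: 10

Derivation:
I0 mul r4 <- r4,r5: IF@1 ID@2 stall=0 (-) EX@3 MEM@4 WB@5
I1 sub r4 <- r2,r4: IF@2 ID@3 stall=2 (RAW on I0.r4 (WB@5)) EX@6 MEM@7 WB@8
I2 mul r3 <- r5,r3: IF@3 ID@6 stall=0 (-) EX@7 MEM@8 WB@9
I3 sub r4 <- r2,r1: IF@6 ID@7 stall=0 (-) EX@8 MEM@9 WB@10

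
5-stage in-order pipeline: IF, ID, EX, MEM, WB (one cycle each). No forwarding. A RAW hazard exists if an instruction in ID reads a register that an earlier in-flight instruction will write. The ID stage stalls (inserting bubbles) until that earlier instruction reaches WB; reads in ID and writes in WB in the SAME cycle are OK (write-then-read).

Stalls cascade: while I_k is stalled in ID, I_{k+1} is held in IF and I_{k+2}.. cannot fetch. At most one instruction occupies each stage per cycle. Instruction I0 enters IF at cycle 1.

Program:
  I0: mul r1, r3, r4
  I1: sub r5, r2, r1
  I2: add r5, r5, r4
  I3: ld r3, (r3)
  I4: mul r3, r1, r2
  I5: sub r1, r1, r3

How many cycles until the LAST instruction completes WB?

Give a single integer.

Answer: 16

Derivation:
I0 mul r1 <- r3,r4: IF@1 ID@2 stall=0 (-) EX@3 MEM@4 WB@5
I1 sub r5 <- r2,r1: IF@2 ID@3 stall=2 (RAW on I0.r1 (WB@5)) EX@6 MEM@7 WB@8
I2 add r5 <- r5,r4: IF@3 ID@6 stall=2 (RAW on I1.r5 (WB@8)) EX@9 MEM@10 WB@11
I3 ld r3 <- r3: IF@6 ID@9 stall=0 (-) EX@10 MEM@11 WB@12
I4 mul r3 <- r1,r2: IF@9 ID@10 stall=0 (-) EX@11 MEM@12 WB@13
I5 sub r1 <- r1,r3: IF@10 ID@11 stall=2 (RAW on I4.r3 (WB@13)) EX@14 MEM@15 WB@16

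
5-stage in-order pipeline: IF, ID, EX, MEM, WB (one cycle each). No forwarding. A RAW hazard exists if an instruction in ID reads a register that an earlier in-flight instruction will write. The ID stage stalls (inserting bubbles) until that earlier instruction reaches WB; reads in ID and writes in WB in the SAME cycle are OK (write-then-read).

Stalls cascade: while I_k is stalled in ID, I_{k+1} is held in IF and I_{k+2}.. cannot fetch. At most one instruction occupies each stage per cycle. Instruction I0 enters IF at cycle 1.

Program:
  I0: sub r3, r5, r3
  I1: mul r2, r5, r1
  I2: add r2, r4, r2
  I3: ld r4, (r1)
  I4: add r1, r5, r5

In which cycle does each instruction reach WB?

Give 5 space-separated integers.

I0 sub r3 <- r5,r3: IF@1 ID@2 stall=0 (-) EX@3 MEM@4 WB@5
I1 mul r2 <- r5,r1: IF@2 ID@3 stall=0 (-) EX@4 MEM@5 WB@6
I2 add r2 <- r4,r2: IF@3 ID@4 stall=2 (RAW on I1.r2 (WB@6)) EX@7 MEM@8 WB@9
I3 ld r4 <- r1: IF@4 ID@7 stall=0 (-) EX@8 MEM@9 WB@10
I4 add r1 <- r5,r5: IF@7 ID@8 stall=0 (-) EX@9 MEM@10 WB@11

Answer: 5 6 9 10 11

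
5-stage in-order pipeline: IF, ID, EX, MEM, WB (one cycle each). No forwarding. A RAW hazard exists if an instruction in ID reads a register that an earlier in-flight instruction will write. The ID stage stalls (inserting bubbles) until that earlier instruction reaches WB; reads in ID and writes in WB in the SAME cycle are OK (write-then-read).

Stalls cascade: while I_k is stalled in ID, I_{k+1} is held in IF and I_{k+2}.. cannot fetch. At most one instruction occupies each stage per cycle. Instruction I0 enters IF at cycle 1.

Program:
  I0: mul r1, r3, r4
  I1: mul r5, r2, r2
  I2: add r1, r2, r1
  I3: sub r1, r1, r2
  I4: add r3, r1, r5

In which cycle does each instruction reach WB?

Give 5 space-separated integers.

I0 mul r1 <- r3,r4: IF@1 ID@2 stall=0 (-) EX@3 MEM@4 WB@5
I1 mul r5 <- r2,r2: IF@2 ID@3 stall=0 (-) EX@4 MEM@5 WB@6
I2 add r1 <- r2,r1: IF@3 ID@4 stall=1 (RAW on I0.r1 (WB@5)) EX@6 MEM@7 WB@8
I3 sub r1 <- r1,r2: IF@4 ID@6 stall=2 (RAW on I2.r1 (WB@8)) EX@9 MEM@10 WB@11
I4 add r3 <- r1,r5: IF@6 ID@9 stall=2 (RAW on I3.r1 (WB@11)) EX@12 MEM@13 WB@14

Answer: 5 6 8 11 14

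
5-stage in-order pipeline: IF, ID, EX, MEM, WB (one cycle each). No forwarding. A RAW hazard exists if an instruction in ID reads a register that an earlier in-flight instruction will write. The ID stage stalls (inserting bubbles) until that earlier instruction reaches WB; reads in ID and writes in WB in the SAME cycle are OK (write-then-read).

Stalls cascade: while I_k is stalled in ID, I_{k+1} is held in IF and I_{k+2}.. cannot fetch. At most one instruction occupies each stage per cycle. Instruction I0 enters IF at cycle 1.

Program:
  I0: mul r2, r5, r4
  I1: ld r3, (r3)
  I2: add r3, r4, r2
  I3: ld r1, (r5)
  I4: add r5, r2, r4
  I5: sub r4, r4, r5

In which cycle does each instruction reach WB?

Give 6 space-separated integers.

Answer: 5 6 8 9 10 13

Derivation:
I0 mul r2 <- r5,r4: IF@1 ID@2 stall=0 (-) EX@3 MEM@4 WB@5
I1 ld r3 <- r3: IF@2 ID@3 stall=0 (-) EX@4 MEM@5 WB@6
I2 add r3 <- r4,r2: IF@3 ID@4 stall=1 (RAW on I0.r2 (WB@5)) EX@6 MEM@7 WB@8
I3 ld r1 <- r5: IF@4 ID@6 stall=0 (-) EX@7 MEM@8 WB@9
I4 add r5 <- r2,r4: IF@6 ID@7 stall=0 (-) EX@8 MEM@9 WB@10
I5 sub r4 <- r4,r5: IF@7 ID@8 stall=2 (RAW on I4.r5 (WB@10)) EX@11 MEM@12 WB@13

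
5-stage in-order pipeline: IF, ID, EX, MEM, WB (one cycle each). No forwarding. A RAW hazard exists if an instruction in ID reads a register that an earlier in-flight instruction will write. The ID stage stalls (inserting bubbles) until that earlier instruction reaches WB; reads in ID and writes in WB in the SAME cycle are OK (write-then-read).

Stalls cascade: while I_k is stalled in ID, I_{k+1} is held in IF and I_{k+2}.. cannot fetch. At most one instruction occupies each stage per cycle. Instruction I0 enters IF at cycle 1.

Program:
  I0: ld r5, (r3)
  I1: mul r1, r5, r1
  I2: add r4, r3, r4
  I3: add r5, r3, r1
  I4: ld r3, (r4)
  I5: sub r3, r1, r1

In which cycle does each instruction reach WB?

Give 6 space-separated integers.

Answer: 5 8 9 11 12 13

Derivation:
I0 ld r5 <- r3: IF@1 ID@2 stall=0 (-) EX@3 MEM@4 WB@5
I1 mul r1 <- r5,r1: IF@2 ID@3 stall=2 (RAW on I0.r5 (WB@5)) EX@6 MEM@7 WB@8
I2 add r4 <- r3,r4: IF@3 ID@6 stall=0 (-) EX@7 MEM@8 WB@9
I3 add r5 <- r3,r1: IF@6 ID@7 stall=1 (RAW on I1.r1 (WB@8)) EX@9 MEM@10 WB@11
I4 ld r3 <- r4: IF@7 ID@9 stall=0 (-) EX@10 MEM@11 WB@12
I5 sub r3 <- r1,r1: IF@9 ID@10 stall=0 (-) EX@11 MEM@12 WB@13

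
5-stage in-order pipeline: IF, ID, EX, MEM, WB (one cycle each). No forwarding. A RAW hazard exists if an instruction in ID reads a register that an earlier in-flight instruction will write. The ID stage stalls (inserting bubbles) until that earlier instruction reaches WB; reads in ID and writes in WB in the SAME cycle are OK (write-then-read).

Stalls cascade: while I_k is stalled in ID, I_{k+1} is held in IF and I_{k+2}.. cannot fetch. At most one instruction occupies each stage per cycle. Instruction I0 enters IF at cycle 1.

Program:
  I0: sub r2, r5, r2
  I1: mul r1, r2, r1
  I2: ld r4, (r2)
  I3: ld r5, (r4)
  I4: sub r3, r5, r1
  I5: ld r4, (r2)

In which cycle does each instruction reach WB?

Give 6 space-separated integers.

I0 sub r2 <- r5,r2: IF@1 ID@2 stall=0 (-) EX@3 MEM@4 WB@5
I1 mul r1 <- r2,r1: IF@2 ID@3 stall=2 (RAW on I0.r2 (WB@5)) EX@6 MEM@7 WB@8
I2 ld r4 <- r2: IF@3 ID@6 stall=0 (-) EX@7 MEM@8 WB@9
I3 ld r5 <- r4: IF@6 ID@7 stall=2 (RAW on I2.r4 (WB@9)) EX@10 MEM@11 WB@12
I4 sub r3 <- r5,r1: IF@7 ID@10 stall=2 (RAW on I3.r5 (WB@12)) EX@13 MEM@14 WB@15
I5 ld r4 <- r2: IF@10 ID@13 stall=0 (-) EX@14 MEM@15 WB@16

Answer: 5 8 9 12 15 16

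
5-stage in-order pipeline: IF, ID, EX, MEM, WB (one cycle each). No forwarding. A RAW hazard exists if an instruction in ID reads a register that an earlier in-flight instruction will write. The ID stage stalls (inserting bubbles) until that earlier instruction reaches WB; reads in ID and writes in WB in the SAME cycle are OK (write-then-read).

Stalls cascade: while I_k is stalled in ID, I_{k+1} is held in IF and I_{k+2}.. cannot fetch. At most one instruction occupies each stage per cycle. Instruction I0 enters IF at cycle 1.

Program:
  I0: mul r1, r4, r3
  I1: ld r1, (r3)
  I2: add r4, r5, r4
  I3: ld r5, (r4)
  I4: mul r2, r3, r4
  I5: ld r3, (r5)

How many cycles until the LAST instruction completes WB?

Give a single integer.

I0 mul r1 <- r4,r3: IF@1 ID@2 stall=0 (-) EX@3 MEM@4 WB@5
I1 ld r1 <- r3: IF@2 ID@3 stall=0 (-) EX@4 MEM@5 WB@6
I2 add r4 <- r5,r4: IF@3 ID@4 stall=0 (-) EX@5 MEM@6 WB@7
I3 ld r5 <- r4: IF@4 ID@5 stall=2 (RAW on I2.r4 (WB@7)) EX@8 MEM@9 WB@10
I4 mul r2 <- r3,r4: IF@5 ID@8 stall=0 (-) EX@9 MEM@10 WB@11
I5 ld r3 <- r5: IF@8 ID@9 stall=1 (RAW on I3.r5 (WB@10)) EX@11 MEM@12 WB@13

Answer: 13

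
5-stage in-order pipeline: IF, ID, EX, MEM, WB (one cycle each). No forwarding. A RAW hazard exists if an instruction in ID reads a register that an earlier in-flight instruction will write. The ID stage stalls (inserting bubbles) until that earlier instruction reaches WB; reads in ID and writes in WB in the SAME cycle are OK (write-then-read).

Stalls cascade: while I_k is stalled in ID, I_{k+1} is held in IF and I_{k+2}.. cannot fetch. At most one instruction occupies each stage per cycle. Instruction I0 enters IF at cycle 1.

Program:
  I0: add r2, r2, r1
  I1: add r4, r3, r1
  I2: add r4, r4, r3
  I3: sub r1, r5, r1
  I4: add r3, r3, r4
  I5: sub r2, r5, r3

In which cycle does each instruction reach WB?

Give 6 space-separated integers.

I0 add r2 <- r2,r1: IF@1 ID@2 stall=0 (-) EX@3 MEM@4 WB@5
I1 add r4 <- r3,r1: IF@2 ID@3 stall=0 (-) EX@4 MEM@5 WB@6
I2 add r4 <- r4,r3: IF@3 ID@4 stall=2 (RAW on I1.r4 (WB@6)) EX@7 MEM@8 WB@9
I3 sub r1 <- r5,r1: IF@4 ID@7 stall=0 (-) EX@8 MEM@9 WB@10
I4 add r3 <- r3,r4: IF@7 ID@8 stall=1 (RAW on I2.r4 (WB@9)) EX@10 MEM@11 WB@12
I5 sub r2 <- r5,r3: IF@8 ID@10 stall=2 (RAW on I4.r3 (WB@12)) EX@13 MEM@14 WB@15

Answer: 5 6 9 10 12 15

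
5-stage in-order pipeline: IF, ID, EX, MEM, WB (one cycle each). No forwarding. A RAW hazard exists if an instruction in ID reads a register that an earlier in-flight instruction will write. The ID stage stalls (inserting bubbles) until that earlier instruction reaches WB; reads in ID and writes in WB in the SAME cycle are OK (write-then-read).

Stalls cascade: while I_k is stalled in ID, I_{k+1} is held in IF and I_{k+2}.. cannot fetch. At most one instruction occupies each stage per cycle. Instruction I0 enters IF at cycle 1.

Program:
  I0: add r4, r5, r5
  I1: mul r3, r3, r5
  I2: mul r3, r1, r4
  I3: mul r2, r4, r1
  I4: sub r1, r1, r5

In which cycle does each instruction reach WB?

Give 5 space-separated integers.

I0 add r4 <- r5,r5: IF@1 ID@2 stall=0 (-) EX@3 MEM@4 WB@5
I1 mul r3 <- r3,r5: IF@2 ID@3 stall=0 (-) EX@4 MEM@5 WB@6
I2 mul r3 <- r1,r4: IF@3 ID@4 stall=1 (RAW on I0.r4 (WB@5)) EX@6 MEM@7 WB@8
I3 mul r2 <- r4,r1: IF@4 ID@6 stall=0 (-) EX@7 MEM@8 WB@9
I4 sub r1 <- r1,r5: IF@6 ID@7 stall=0 (-) EX@8 MEM@9 WB@10

Answer: 5 6 8 9 10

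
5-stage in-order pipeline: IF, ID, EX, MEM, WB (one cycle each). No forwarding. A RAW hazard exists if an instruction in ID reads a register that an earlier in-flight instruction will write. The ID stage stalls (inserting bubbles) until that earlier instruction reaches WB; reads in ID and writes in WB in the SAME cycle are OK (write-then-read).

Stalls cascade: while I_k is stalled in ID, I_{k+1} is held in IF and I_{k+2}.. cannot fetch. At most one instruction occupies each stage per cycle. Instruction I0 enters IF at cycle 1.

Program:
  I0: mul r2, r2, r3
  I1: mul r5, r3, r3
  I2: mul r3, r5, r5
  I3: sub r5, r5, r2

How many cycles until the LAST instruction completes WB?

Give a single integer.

I0 mul r2 <- r2,r3: IF@1 ID@2 stall=0 (-) EX@3 MEM@4 WB@5
I1 mul r5 <- r3,r3: IF@2 ID@3 stall=0 (-) EX@4 MEM@5 WB@6
I2 mul r3 <- r5,r5: IF@3 ID@4 stall=2 (RAW on I1.r5 (WB@6)) EX@7 MEM@8 WB@9
I3 sub r5 <- r5,r2: IF@4 ID@7 stall=0 (-) EX@8 MEM@9 WB@10

Answer: 10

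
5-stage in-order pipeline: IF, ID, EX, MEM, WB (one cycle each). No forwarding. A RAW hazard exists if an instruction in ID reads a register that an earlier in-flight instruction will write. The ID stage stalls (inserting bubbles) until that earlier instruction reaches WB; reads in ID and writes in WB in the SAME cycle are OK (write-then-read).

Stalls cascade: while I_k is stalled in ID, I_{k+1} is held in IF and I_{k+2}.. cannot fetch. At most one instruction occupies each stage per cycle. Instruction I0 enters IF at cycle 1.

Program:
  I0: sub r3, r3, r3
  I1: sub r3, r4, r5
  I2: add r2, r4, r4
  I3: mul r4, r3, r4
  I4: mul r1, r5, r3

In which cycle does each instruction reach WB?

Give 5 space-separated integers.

I0 sub r3 <- r3,r3: IF@1 ID@2 stall=0 (-) EX@3 MEM@4 WB@5
I1 sub r3 <- r4,r5: IF@2 ID@3 stall=0 (-) EX@4 MEM@5 WB@6
I2 add r2 <- r4,r4: IF@3 ID@4 stall=0 (-) EX@5 MEM@6 WB@7
I3 mul r4 <- r3,r4: IF@4 ID@5 stall=1 (RAW on I1.r3 (WB@6)) EX@7 MEM@8 WB@9
I4 mul r1 <- r5,r3: IF@5 ID@7 stall=0 (-) EX@8 MEM@9 WB@10

Answer: 5 6 7 9 10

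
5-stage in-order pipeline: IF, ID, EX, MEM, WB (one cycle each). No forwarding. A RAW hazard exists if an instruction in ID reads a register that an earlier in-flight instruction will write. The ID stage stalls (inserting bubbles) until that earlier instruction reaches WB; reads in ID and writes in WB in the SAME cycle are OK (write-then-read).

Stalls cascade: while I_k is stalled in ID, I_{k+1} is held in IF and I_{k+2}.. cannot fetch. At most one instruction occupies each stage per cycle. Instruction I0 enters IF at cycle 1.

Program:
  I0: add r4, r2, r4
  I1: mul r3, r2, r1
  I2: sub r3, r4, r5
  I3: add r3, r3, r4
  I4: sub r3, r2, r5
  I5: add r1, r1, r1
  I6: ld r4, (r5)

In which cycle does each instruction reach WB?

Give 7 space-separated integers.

I0 add r4 <- r2,r4: IF@1 ID@2 stall=0 (-) EX@3 MEM@4 WB@5
I1 mul r3 <- r2,r1: IF@2 ID@3 stall=0 (-) EX@4 MEM@5 WB@6
I2 sub r3 <- r4,r5: IF@3 ID@4 stall=1 (RAW on I0.r4 (WB@5)) EX@6 MEM@7 WB@8
I3 add r3 <- r3,r4: IF@4 ID@6 stall=2 (RAW on I2.r3 (WB@8)) EX@9 MEM@10 WB@11
I4 sub r3 <- r2,r5: IF@6 ID@9 stall=0 (-) EX@10 MEM@11 WB@12
I5 add r1 <- r1,r1: IF@9 ID@10 stall=0 (-) EX@11 MEM@12 WB@13
I6 ld r4 <- r5: IF@10 ID@11 stall=0 (-) EX@12 MEM@13 WB@14

Answer: 5 6 8 11 12 13 14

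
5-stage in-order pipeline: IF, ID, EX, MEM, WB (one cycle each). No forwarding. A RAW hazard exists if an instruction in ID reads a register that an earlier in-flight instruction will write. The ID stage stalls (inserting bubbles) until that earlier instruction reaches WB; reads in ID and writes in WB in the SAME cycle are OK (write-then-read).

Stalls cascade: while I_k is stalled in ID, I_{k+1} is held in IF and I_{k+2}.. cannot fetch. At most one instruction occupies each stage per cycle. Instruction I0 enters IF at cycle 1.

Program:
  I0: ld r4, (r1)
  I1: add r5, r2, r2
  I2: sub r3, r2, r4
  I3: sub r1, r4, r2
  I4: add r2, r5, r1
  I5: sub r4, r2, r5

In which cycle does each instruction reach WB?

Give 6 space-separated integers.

I0 ld r4 <- r1: IF@1 ID@2 stall=0 (-) EX@3 MEM@4 WB@5
I1 add r5 <- r2,r2: IF@2 ID@3 stall=0 (-) EX@4 MEM@5 WB@6
I2 sub r3 <- r2,r4: IF@3 ID@4 stall=1 (RAW on I0.r4 (WB@5)) EX@6 MEM@7 WB@8
I3 sub r1 <- r4,r2: IF@4 ID@6 stall=0 (-) EX@7 MEM@8 WB@9
I4 add r2 <- r5,r1: IF@6 ID@7 stall=2 (RAW on I3.r1 (WB@9)) EX@10 MEM@11 WB@12
I5 sub r4 <- r2,r5: IF@7 ID@10 stall=2 (RAW on I4.r2 (WB@12)) EX@13 MEM@14 WB@15

Answer: 5 6 8 9 12 15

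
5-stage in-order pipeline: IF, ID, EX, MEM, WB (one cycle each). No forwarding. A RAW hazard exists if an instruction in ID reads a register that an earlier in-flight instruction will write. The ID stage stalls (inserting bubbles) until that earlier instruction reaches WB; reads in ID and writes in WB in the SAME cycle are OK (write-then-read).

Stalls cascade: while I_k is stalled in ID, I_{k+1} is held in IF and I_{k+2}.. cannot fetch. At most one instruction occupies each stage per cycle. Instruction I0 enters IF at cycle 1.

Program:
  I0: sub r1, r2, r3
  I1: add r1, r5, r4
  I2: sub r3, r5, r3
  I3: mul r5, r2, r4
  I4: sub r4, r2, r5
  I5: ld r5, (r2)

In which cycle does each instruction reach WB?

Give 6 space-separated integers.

Answer: 5 6 7 8 11 12

Derivation:
I0 sub r1 <- r2,r3: IF@1 ID@2 stall=0 (-) EX@3 MEM@4 WB@5
I1 add r1 <- r5,r4: IF@2 ID@3 stall=0 (-) EX@4 MEM@5 WB@6
I2 sub r3 <- r5,r3: IF@3 ID@4 stall=0 (-) EX@5 MEM@6 WB@7
I3 mul r5 <- r2,r4: IF@4 ID@5 stall=0 (-) EX@6 MEM@7 WB@8
I4 sub r4 <- r2,r5: IF@5 ID@6 stall=2 (RAW on I3.r5 (WB@8)) EX@9 MEM@10 WB@11
I5 ld r5 <- r2: IF@6 ID@9 stall=0 (-) EX@10 MEM@11 WB@12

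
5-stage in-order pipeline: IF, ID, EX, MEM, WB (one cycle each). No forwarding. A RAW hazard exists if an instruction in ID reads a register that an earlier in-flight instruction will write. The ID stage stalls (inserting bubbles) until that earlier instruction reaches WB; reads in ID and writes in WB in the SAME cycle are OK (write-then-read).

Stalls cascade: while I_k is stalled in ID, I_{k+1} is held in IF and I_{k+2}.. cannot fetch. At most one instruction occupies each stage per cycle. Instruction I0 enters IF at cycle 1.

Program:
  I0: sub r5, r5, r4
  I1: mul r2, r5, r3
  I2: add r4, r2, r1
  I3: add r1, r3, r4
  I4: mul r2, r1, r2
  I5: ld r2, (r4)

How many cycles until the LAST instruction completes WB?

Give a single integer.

I0 sub r5 <- r5,r4: IF@1 ID@2 stall=0 (-) EX@3 MEM@4 WB@5
I1 mul r2 <- r5,r3: IF@2 ID@3 stall=2 (RAW on I0.r5 (WB@5)) EX@6 MEM@7 WB@8
I2 add r4 <- r2,r1: IF@3 ID@6 stall=2 (RAW on I1.r2 (WB@8)) EX@9 MEM@10 WB@11
I3 add r1 <- r3,r4: IF@6 ID@9 stall=2 (RAW on I2.r4 (WB@11)) EX@12 MEM@13 WB@14
I4 mul r2 <- r1,r2: IF@9 ID@12 stall=2 (RAW on I3.r1 (WB@14)) EX@15 MEM@16 WB@17
I5 ld r2 <- r4: IF@12 ID@15 stall=0 (-) EX@16 MEM@17 WB@18

Answer: 18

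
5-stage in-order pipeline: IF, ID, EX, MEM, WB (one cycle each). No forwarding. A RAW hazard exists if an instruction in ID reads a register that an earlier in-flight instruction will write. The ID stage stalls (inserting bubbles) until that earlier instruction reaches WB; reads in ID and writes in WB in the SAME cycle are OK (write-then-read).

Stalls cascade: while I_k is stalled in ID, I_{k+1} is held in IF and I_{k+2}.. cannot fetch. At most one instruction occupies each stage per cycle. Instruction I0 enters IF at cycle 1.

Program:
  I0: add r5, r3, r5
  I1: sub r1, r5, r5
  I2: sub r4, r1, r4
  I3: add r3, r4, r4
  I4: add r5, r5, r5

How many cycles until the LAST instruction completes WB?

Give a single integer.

Answer: 15

Derivation:
I0 add r5 <- r3,r5: IF@1 ID@2 stall=0 (-) EX@3 MEM@4 WB@5
I1 sub r1 <- r5,r5: IF@2 ID@3 stall=2 (RAW on I0.r5 (WB@5)) EX@6 MEM@7 WB@8
I2 sub r4 <- r1,r4: IF@3 ID@6 stall=2 (RAW on I1.r1 (WB@8)) EX@9 MEM@10 WB@11
I3 add r3 <- r4,r4: IF@6 ID@9 stall=2 (RAW on I2.r4 (WB@11)) EX@12 MEM@13 WB@14
I4 add r5 <- r5,r5: IF@9 ID@12 stall=0 (-) EX@13 MEM@14 WB@15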